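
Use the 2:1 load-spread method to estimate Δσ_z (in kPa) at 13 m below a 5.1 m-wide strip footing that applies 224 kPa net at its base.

Δσ_z ≈ 63.1 kPa

By the 2:1 method the load spreads at 1 horizontal : 2 vertical, so at depth z the loaded area has grown by z in each plan dimension:
Δσ = qB/(B+z) = 224×5.1/(5.1+13) = 63.116 kPa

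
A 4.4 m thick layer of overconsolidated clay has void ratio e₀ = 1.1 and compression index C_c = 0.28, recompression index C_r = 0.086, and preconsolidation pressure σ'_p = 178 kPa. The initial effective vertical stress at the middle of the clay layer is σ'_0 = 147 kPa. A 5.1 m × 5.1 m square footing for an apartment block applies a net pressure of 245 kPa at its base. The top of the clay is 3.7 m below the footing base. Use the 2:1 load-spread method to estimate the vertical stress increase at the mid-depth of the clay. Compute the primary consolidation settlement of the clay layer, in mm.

S_c ≈ 44.2 mm

Mid-depth of clay below the footing base: z = 3.7 + 4.4/2 = 5.9 m.
Stress increase at mid-clay by the 2:1 spreading method:
Δσ = qBL/((B+z)(L+z)) = 245×5.1×5.1/((5.1+5.9)(5.1+5.9)) = 52.665 kPa
Final effective stress: σ'_f = 147 + 52.665 = 199.66 kPa.
σ'_f = 199.66 > σ'_p = 178 kPa, so the stress path crosses the preconsolidation pressure — recompression up to σ'_p, then virgin compression beyond:
S_c = H/(1+e₀)·[C_r·log₁₀(σ'_p/σ'_0) + C_c·log₁₀(σ'_f/σ'_p)]
    = 4.4/2.1 × [0.086×log₁₀(178/147) + 0.28×log₁₀(199.66/178)]
    = 2.0952 × [0.0071468 + 0.013964] = 0.04423 m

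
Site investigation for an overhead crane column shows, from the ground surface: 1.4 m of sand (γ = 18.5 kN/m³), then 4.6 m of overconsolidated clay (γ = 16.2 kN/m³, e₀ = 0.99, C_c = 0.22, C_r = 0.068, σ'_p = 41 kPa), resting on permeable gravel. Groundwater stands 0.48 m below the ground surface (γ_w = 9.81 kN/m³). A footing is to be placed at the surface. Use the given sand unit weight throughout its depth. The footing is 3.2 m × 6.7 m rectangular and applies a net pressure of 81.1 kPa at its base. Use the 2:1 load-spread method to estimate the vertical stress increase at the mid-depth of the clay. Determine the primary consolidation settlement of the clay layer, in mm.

Mid-depth of clay below the ground surface: z = 1.4 + 4.6/2 = 3.7 m.
Total vertical stress at mid-clay: σ_v = 18.5×1.4 + 16.2×2.3 = 63.16 kPa.
Pore pressure: u = 9.81×(3.7 − 0.48) = 31.588 kPa.
Initial effective stress: σ'_0 = σ_v − u = 63.16 − 31.588 = 31.572 kPa.
Stress increase at mid-clay by the 2:1 spreading method:
Δσ = qBL/((B+z)(L+z)) = 81.1×3.2×6.7/((3.2+3.7)(6.7+3.7)) = 24.231 kPa
Final effective stress: σ'_f = 31.572 + 24.231 = 55.803 kPa.
σ'_f = 55.803 > σ'_p = 41 kPa, so the stress path crosses the preconsolidation pressure — recompression up to σ'_p, then virgin compression beyond:
S_c = H/(1+e₀)·[C_r·log₁₀(σ'_p/σ'_0) + C_c·log₁₀(σ'_f/σ'_p)]
    = 4.6/1.99 × [0.068×log₁₀(41/31.572) + 0.22×log₁₀(55.803/41)]
    = 2.3116 × [0.0077168 + 0.029452] = 0.08592 m

S_c ≈ 85.9 mm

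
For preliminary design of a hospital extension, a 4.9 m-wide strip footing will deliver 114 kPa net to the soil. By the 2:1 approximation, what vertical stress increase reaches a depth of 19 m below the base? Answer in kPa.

Δσ_z ≈ 23.4 kPa

By the 2:1 method the load spreads at 1 horizontal : 2 vertical, so at depth z the loaded area has grown by z in each plan dimension:
Δσ = qB/(B+z) = 114×4.9/(4.9+19) = 23.372 kPa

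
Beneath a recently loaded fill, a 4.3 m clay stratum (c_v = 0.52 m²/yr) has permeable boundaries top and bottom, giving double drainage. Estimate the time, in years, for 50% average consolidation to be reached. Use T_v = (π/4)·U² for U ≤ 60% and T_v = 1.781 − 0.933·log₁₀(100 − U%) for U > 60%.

t ≈ 1.75 years

Drainage path length: H_d = H/2 = 2.15 m (double drainage).
U ≤ 60%: T_v = (π/4)·U² = (π/4)×0.5² = 0.19635.
t = T_v·H_d²/c_v = 0.19635×2.15²/0.52 = 1.745 years.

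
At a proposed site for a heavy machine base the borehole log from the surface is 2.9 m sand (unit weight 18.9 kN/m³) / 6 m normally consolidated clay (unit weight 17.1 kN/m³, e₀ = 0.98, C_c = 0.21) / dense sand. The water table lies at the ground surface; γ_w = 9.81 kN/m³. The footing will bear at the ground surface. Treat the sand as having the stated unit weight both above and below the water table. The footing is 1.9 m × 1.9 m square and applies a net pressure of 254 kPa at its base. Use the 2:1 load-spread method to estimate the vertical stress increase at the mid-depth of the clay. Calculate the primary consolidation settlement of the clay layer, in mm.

Mid-depth of clay below the ground surface: z = 2.9 + 6/2 = 5.9 m.
Total vertical stress at mid-clay: σ_v = 18.9×2.9 + 17.1×3 = 106.11 kPa.
Pore pressure: u = 9.81×(5.9 − 0) = 57.879 kPa.
Initial effective stress: σ'_0 = σ_v − u = 106.11 − 57.879 = 48.231 kPa.
Stress increase at mid-clay by the 2:1 spreading method:
Δσ = qBL/((B+z)(L+z)) = 254×1.9×1.9/((1.9+5.9)(1.9+5.9)) = 15.071 kPa
Final effective stress: σ'_f = σ'_0 + Δσ = 48.231 + 15.071 = 63.302 kPa.
Normally consolidated clay, so the full stress increment lies on the virgin compression line:
S_c = C_c·H/(1+e₀)·log₁₀(σ'_f/σ'_0) = 0.21×6/(1+0.98)×log₁₀(63.302/48.231)
    = 0.63636 × 0.11809 = 0.07515 m

S_c ≈ 75.1 mm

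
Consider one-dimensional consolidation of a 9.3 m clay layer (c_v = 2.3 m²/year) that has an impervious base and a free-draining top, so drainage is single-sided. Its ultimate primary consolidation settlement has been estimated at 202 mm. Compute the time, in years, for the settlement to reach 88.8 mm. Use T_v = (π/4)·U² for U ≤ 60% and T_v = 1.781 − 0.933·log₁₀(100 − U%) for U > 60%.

Drainage path length: H_d = H = 9.3 m (single drainage).
U = S(t)/S_ult = 88.8/202 = 0.4396.
U ≤ 60%: T_v = (π/4)·U² = (π/4)×0.4396² = 0.15178.
t = T_v·H_d²/c_v = 0.15178×9.3²/2.3 = 5.708 years.

t ≈ 5.71 years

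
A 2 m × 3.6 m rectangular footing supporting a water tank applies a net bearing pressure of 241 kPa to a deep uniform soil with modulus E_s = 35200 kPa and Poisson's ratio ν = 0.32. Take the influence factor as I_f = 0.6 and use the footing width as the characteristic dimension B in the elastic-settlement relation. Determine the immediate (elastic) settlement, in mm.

S_e ≈ 7.37 mm

Immediate (elastic) settlement: S_e = q·B·(1−ν²)/E_s · I_f.
S_e = 241 × 2 × (1 − 0.32²) / 35200 × 0.6
    = 241 × 2 × 0.8976 / 35200 × 0.6
    = 0.007375 m = 7.375 mm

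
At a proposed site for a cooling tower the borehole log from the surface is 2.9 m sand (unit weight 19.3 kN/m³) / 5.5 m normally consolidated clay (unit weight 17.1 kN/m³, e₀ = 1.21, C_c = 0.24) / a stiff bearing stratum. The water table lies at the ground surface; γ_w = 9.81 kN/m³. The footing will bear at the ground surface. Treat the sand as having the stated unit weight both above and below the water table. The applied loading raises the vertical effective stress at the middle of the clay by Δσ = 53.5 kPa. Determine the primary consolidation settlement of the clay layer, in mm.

Mid-depth of clay below the ground surface: z = 2.9 + 5.5/2 = 5.65 m.
Total vertical stress at mid-clay: σ_v = 19.3×2.9 + 17.1×2.75 = 103 kPa.
Pore pressure: u = 9.81×(5.65 − 0) = 55.427 kPa.
Initial effective stress: σ'_0 = σ_v − u = 103 − 55.427 = 47.573 kPa.
Final effective stress: σ'_f = σ'_0 + Δσ = 47.573 + 53.5 = 101.07 kPa.
Normally consolidated clay, so the full stress increment lies on the virgin compression line:
S_c = C_c·H/(1+e₀)·log₁₀(σ'_f/σ'_0) = 0.24×5.5/(1+1.21)×log₁₀(101.07/47.573)
    = 0.59729 × 0.32726 = 0.1955 m

S_c ≈ 195 mm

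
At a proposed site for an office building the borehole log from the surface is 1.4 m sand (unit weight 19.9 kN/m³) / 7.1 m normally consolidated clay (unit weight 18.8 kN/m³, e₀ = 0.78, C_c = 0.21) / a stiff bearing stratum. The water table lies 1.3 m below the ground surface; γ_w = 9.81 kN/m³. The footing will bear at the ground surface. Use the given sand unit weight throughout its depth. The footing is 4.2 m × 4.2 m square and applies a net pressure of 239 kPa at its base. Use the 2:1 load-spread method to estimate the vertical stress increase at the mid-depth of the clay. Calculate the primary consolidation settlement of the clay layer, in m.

S_c ≈ 0.225 m

Mid-depth of clay below the ground surface: z = 1.4 + 7.1/2 = 4.95 m.
Total vertical stress at mid-clay: σ_v = 19.9×1.4 + 18.8×3.55 = 94.6 kPa.
Pore pressure: u = 9.81×(4.95 − 1.3) = 35.806 kPa.
Initial effective stress: σ'_0 = σ_v − u = 94.6 − 35.806 = 58.794 kPa.
Stress increase at mid-clay by the 2:1 spreading method:
Δσ = qBL/((B+z)(L+z)) = 239×4.2×4.2/((4.2+4.95)(4.2+4.95)) = 50.356 kPa
Final effective stress: σ'_f = σ'_0 + Δσ = 58.794 + 50.356 = 109.15 kPa.
Normally consolidated clay, so the full stress increment lies on the virgin compression line:
S_c = C_c·H/(1+e₀)·log₁₀(σ'_f/σ'_0) = 0.21×7.1/(1+0.78)×log₁₀(109.15/58.794)
    = 0.83764 × 0.26869 = 0.2251 m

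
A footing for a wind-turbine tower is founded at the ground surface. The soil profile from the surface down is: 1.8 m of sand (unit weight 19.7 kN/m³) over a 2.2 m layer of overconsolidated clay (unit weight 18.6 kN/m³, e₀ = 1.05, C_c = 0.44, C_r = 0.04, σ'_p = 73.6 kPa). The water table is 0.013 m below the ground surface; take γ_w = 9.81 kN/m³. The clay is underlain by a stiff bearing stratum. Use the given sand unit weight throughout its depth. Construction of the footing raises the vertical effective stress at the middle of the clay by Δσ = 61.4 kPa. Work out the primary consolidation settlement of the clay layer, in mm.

Mid-depth of clay below the ground surface: z = 1.8 + 2.2/2 = 2.9 m.
Total vertical stress at mid-clay: σ_v = 19.7×1.8 + 18.6×1.1 = 55.92 kPa.
Pore pressure: u = 9.81×(2.9 − 0.013) = 28.321 kPa.
Initial effective stress: σ'_0 = σ_v − u = 55.92 − 28.321 = 27.599 kPa.
Final effective stress: σ'_f = 27.599 + 61.4 = 88.999 kPa.
σ'_f = 88.999 > σ'_p = 73.6 kPa, so the stress path crosses the preconsolidation pressure — recompression up to σ'_p, then virgin compression beyond:
S_c = H/(1+e₀)·[C_r·log₁₀(σ'_p/σ'_0) + C_c·log₁₀(σ'_f/σ'_p)]
    = 2.2/2.05 × [0.04×log₁₀(73.6/27.599) + 0.44×log₁₀(88.999/73.6)]
    = 1.0732 × [0.017039 + 0.036303] = 0.05725 m

S_c ≈ 57.2 mm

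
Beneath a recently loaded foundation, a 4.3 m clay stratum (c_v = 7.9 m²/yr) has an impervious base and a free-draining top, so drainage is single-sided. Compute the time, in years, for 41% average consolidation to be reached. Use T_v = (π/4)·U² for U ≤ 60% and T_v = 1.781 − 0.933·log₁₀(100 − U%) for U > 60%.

t ≈ 0.309 years

Drainage path length: H_d = H = 4.3 m (single drainage).
U ≤ 60%: T_v = (π/4)·U² = (π/4)×0.41² = 0.13203.
t = T_v·H_d²/c_v = 0.13203×4.3²/7.9 = 0.309 years.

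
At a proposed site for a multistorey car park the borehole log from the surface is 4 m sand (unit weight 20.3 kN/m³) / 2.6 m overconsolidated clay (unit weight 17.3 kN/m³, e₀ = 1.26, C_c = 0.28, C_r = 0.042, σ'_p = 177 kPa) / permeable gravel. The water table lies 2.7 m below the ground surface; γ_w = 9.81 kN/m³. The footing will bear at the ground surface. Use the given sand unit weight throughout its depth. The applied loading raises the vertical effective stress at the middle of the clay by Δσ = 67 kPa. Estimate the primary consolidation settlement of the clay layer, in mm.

Mid-depth of clay below the ground surface: z = 4 + 2.6/2 = 5.3 m.
Total vertical stress at mid-clay: σ_v = 20.3×4 + 17.3×1.3 = 103.69 kPa.
Pore pressure: u = 9.81×(5.3 − 2.7) = 25.506 kPa.
Initial effective stress: σ'_0 = σ_v − u = 103.69 − 25.506 = 78.184 kPa.
Final effective stress: σ'_f = 78.184 + 67 = 145.18 kPa.
σ'_f = 145.18 ≤ σ'_p = 177 kPa, so the clay remains overconsolidated and only the recompression index applies:
S_c = C_r·H/(1+e₀)·log₁₀(σ'_f/σ'_0) = 0.042×2.6/2.26×log₁₀(145.18/78.184)
    = 0.048317 × 0.26879 = 0.01299 m

S_c ≈ 13 mm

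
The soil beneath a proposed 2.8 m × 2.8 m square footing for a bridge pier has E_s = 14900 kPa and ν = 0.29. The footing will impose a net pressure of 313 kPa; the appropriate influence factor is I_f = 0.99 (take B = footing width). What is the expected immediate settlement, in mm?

S_e ≈ 53.3 mm

Immediate (elastic) settlement: S_e = q·B·(1−ν²)/E_s · I_f.
S_e = 313 × 2.8 × (1 − 0.29²) / 14900 × 0.99
    = 313 × 2.8 × 0.9159 / 14900 × 0.99
    = 0.05333 m = 53.33 mm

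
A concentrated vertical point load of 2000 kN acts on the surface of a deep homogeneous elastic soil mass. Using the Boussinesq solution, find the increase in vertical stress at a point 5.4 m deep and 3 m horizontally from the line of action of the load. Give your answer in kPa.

Δσ_z ≈ 16.7 kPa

Boussinesq vertical stress below a point load on an elastic half-space:
Δσ_z = 3P/(2πz²) · [1 + (r/z)²]^(−5/2)
r/z = 3/5.4 = 0.55556; [1+(r/z)²]^(−5/2) = 0.51044.
Δσ_z = 3×2000/(2π×5.4²) × 0.51044 = 32.748 × 0.51044 = 16.72 kPa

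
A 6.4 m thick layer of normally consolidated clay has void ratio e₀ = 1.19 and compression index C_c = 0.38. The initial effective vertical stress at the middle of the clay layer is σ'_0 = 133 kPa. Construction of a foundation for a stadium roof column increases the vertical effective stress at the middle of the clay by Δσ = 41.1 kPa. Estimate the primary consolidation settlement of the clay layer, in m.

S_c ≈ 0.13 m

Final effective stress: σ'_f = σ'_0 + Δσ = 133 + 41.1 = 174.1 kPa.
Normally consolidated clay, so the full stress increment lies on the virgin compression line:
S_c = C_c·H/(1+e₀)·log₁₀(σ'_f/σ'_0) = 0.38×6.4/(1+1.19)×log₁₀(174.1/133)
    = 1.1105 × 0.11695 = 0.1299 m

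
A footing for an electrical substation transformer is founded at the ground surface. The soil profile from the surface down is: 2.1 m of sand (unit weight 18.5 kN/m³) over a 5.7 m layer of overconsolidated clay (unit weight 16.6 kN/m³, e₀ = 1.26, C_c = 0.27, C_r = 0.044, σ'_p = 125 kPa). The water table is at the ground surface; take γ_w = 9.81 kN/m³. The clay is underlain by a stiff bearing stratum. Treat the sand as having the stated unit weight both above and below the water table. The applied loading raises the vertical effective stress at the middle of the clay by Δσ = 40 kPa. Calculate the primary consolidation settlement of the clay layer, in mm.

Mid-depth of clay below the ground surface: z = 2.1 + 5.7/2 = 4.95 m.
Total vertical stress at mid-clay: σ_v = 18.5×2.1 + 16.6×2.85 = 86.16 kPa.
Pore pressure: u = 9.81×(4.95 − 0) = 48.56 kPa.
Initial effective stress: σ'_0 = σ_v − u = 86.16 − 48.56 = 37.6 kPa.
Final effective stress: σ'_f = 37.6 + 40 = 77.6 kPa.
σ'_f = 77.6 ≤ σ'_p = 125 kPa, so the clay remains overconsolidated and only the recompression index applies:
S_c = C_r·H/(1+e₀)·log₁₀(σ'_f/σ'_0) = 0.044×5.7/2.26×log₁₀(77.6/37.6)
    = 0.11097 × 0.31467 = 0.03492 m

S_c ≈ 34.9 mm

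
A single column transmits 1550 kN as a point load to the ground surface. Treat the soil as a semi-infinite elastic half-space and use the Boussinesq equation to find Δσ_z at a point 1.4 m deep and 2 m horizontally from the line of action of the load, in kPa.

Boussinesq vertical stress below a point load on an elastic half-space:
Δσ_z = 3P/(2πz²) · [1 + (r/z)²]^(−5/2)
r/z = 2/1.4 = 1.4286; [1+(r/z)²]^(−5/2) = 0.062019.
Δσ_z = 3×1550/(2π×1.4²) × 0.062019 = 377.59 × 0.062019 = 23.42 kPa

Δσ_z ≈ 23.4 kPa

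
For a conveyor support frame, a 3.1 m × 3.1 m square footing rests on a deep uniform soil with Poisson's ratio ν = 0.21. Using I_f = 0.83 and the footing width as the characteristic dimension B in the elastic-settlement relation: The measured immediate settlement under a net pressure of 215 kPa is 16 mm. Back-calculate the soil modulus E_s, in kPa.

E_s ≈ 33000 kPa

S_e = q·B·(1−ν²)/E_s · I_f  ⇒  E_s = q·B·(1−ν²)·I_f / S_e.
E_s = 215 × 3.1 × 0.9559 × 0.83 / 0.016 = 33050 kPa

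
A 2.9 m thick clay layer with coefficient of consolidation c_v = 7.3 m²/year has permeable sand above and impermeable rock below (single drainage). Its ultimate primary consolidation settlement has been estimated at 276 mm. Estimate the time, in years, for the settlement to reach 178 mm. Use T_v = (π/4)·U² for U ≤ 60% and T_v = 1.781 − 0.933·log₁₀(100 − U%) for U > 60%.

t ≈ 0.385 years

Drainage path length: H_d = H = 2.9 m (single drainage).
U = S(t)/S_ult = 178/276 = 0.6449.
U > 60%: T_v = 1.781 − 0.933·log₁₀(100 − 64.493) = 0.33455.
t = T_v·H_d²/c_v = 0.33455×2.9²/7.3 = 0.3854 years.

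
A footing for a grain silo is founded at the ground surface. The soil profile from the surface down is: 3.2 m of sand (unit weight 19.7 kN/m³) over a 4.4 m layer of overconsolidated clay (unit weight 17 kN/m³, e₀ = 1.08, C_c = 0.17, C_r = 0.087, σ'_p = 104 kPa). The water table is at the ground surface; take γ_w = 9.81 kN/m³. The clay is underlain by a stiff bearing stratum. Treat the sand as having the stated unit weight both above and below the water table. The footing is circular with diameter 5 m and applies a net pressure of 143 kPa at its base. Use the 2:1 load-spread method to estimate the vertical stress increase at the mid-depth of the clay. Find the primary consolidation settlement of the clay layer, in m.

Mid-depth of clay below the ground surface: z = 3.2 + 4.4/2 = 5.4 m.
Total vertical stress at mid-clay: σ_v = 19.7×3.2 + 17×2.2 = 100.44 kPa.
Pore pressure: u = 9.81×(5.4 − 0) = 52.974 kPa.
Initial effective stress: σ'_0 = σ_v − u = 100.44 − 52.974 = 47.466 kPa.
Stress increase at mid-clay by the 2:1 spreading method:
Δσ ≈ qD²/(D+z)² = 143×5²/(5+5.4)² = 33.053 kPa
Final effective stress: σ'_f = 47.466 + 33.053 = 80.519 kPa.
σ'_f = 80.519 ≤ σ'_p = 104 kPa, so the clay remains overconsolidated and only the recompression index applies:
S_c = C_r·H/(1+e₀)·log₁₀(σ'_f/σ'_0) = 0.087×4.4/2.08×log₁₀(80.519/47.466)
    = 0.18404 × 0.22952 = 0.04224 m

S_c ≈ 0.0422 m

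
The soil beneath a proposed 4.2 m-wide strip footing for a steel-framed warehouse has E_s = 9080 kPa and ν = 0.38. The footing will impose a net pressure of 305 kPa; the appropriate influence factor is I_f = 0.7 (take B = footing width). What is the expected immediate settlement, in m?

S_e ≈ 0.0845 m

Immediate (elastic) settlement: S_e = q·B·(1−ν²)/E_s · I_f.
S_e = 305 × 4.2 × (1 − 0.38²) / 9080 × 0.7
    = 305 × 4.2 × 0.8556 / 9080 × 0.7
    = 0.0845 m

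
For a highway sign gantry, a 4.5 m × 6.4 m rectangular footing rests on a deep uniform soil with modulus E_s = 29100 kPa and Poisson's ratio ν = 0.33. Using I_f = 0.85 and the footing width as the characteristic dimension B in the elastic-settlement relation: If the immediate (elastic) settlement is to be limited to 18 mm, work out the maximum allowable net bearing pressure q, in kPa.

S_e = q·B·(1−ν²)/E_s · I_f  ⇒  q = S_e·E_s / (B·(1−ν²)·I_f).
q = 0.018 × 29100 / (4.5 × 0.8911 × 0.85) = 153.7 kPa

q ≈ 154 kPa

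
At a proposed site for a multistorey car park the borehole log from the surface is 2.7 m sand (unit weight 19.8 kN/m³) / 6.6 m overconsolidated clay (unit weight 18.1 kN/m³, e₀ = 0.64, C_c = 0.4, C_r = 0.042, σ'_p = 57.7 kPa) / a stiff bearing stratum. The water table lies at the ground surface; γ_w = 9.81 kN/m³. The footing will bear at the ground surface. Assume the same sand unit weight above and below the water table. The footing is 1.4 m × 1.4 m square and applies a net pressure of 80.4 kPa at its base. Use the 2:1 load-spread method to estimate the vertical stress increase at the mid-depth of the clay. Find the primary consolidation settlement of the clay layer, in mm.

S_c ≈ 3.79 mm

Mid-depth of clay below the ground surface: z = 2.7 + 6.6/2 = 6 m.
Total vertical stress at mid-clay: σ_v = 19.8×2.7 + 18.1×3.3 = 113.19 kPa.
Pore pressure: u = 9.81×(6 − 0) = 58.86 kPa.
Initial effective stress: σ'_0 = σ_v − u = 113.19 − 58.86 = 54.33 kPa.
Stress increase at mid-clay by the 2:1 spreading method:
Δσ = qBL/((B+z)(L+z)) = 80.4×1.4×1.4/((1.4+6)(1.4+6)) = 2.8777 kPa
Final effective stress: σ'_f = 54.33 + 2.8777 = 57.208 kPa.
σ'_f = 57.208 ≤ σ'_p = 57.7 kPa, so the clay remains overconsolidated and only the recompression index applies:
S_c = C_r·H/(1+e₀)·log₁₀(σ'_f/σ'_0) = 0.042×6.6/1.64×log₁₀(57.208/54.33)
    = 0.16902 × 0.022417 = 0.003789 m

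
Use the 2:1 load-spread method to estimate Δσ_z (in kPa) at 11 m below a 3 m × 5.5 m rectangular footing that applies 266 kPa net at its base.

By the 2:1 method the load spreads at 1 horizontal : 2 vertical, so at depth z the loaded area has grown by z in each plan dimension:
Δσ = qBL/((B+z)(L+z)) = 266×3×5.5/((3+11)(5.5+11)) = 19 kPa

Δσ_z ≈ 19 kPa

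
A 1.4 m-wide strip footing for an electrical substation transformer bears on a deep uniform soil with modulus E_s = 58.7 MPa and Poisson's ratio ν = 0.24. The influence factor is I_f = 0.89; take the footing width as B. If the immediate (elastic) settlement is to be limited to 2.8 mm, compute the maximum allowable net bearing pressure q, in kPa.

E_s = 58.7 MPa = 58700 kPa.
S_e = q·B·(1−ν²)/E_s · I_f  ⇒  q = S_e·E_s / (B·(1−ν²)·I_f).
q = 0.0028 × 58700 / (1.4 × 0.9424 × 0.89) = 140 kPa

q ≈ 140 kPa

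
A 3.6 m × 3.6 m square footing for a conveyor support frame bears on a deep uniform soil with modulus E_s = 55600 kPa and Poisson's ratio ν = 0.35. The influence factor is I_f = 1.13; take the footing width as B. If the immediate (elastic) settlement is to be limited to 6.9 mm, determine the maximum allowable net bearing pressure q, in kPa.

q ≈ 107 kPa

S_e = q·B·(1−ν²)/E_s · I_f  ⇒  q = S_e·E_s / (B·(1−ν²)·I_f).
q = 0.0069 × 55600 / (3.6 × 0.8775 × 1.13) = 107.5 kPa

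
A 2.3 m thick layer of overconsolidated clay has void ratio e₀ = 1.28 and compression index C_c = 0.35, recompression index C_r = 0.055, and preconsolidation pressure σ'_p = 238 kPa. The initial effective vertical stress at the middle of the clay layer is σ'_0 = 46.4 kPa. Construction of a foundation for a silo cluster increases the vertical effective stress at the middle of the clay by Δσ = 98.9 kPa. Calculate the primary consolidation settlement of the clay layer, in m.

S_c ≈ 0.0275 m

Final effective stress: σ'_f = 46.4 + 98.9 = 145.3 kPa.
σ'_f = 145.3 ≤ σ'_p = 238 kPa, so the clay remains overconsolidated and only the recompression index applies:
S_c = C_r·H/(1+e₀)·log₁₀(σ'_f/σ'_0) = 0.055×2.3/2.28×log₁₀(145.3/46.4)
    = 0.055484 × 0.49575 = 0.02751 m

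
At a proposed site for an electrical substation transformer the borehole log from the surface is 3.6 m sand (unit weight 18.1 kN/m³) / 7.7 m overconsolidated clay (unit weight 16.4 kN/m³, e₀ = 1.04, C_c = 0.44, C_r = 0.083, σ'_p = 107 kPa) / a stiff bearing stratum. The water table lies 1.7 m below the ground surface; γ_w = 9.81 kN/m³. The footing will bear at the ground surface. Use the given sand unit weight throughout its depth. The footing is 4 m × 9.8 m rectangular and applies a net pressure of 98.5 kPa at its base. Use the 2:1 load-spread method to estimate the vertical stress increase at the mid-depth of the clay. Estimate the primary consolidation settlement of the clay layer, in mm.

S_c ≈ 32.7 mm

Mid-depth of clay below the ground surface: z = 3.6 + 7.7/2 = 7.45 m.
Total vertical stress at mid-clay: σ_v = 18.1×3.6 + 16.4×3.85 = 128.3 kPa.
Pore pressure: u = 9.81×(7.45 − 1.7) = 56.408 kPa.
Initial effective stress: σ'_0 = σ_v − u = 128.3 − 56.408 = 71.892 kPa.
Stress increase at mid-clay by the 2:1 spreading method:
Δσ = qBL/((B+z)(L+z)) = 98.5×4×9.8/((4+7.45)(9.8+7.45)) = 19.549 kPa
Final effective stress: σ'_f = 71.892 + 19.549 = 91.441 kPa.
σ'_f = 91.441 ≤ σ'_p = 107 kPa, so the clay remains overconsolidated and only the recompression index applies:
S_c = C_r·H/(1+e₀)·log₁₀(σ'_f/σ'_0) = 0.083×7.7/2.04×log₁₀(91.441/71.892)
    = 0.31328 × 0.10446 = 0.03273 m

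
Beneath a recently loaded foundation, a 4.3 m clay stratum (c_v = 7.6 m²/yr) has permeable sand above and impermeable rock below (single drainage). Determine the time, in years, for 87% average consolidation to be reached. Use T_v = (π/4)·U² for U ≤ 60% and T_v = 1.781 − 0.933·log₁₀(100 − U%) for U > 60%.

Drainage path length: H_d = H = 4.3 m (single drainage).
U > 60%: T_v = 1.781 − 0.933·log₁₀(100 − 87) = 0.74169.
t = T_v·H_d²/c_v = 0.74169×4.3²/7.6 = 1.804 years.

t ≈ 1.8 years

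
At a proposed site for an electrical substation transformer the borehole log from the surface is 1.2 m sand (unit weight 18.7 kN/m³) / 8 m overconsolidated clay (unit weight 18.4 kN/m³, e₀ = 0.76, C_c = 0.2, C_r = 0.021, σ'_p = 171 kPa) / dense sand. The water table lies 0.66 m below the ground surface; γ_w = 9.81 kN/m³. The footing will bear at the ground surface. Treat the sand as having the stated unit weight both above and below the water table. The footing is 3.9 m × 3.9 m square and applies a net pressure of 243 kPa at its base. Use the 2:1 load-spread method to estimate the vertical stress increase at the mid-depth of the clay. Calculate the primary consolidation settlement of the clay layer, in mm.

S_c ≈ 25.9 mm

Mid-depth of clay below the ground surface: z = 1.2 + 8/2 = 5.2 m.
Total vertical stress at mid-clay: σ_v = 18.7×1.2 + 18.4×4 = 96.04 kPa.
Pore pressure: u = 9.81×(5.2 − 0.66) = 44.537 kPa.
Initial effective stress: σ'_0 = σ_v − u = 96.04 − 44.537 = 51.503 kPa.
Stress increase at mid-clay by the 2:1 spreading method:
Δσ = qBL/((B+z)(L+z)) = 243×3.9×3.9/((3.9+5.2)(3.9+5.2)) = 44.633 kPa
Final effective stress: σ'_f = 51.503 + 44.633 = 96.136 kPa.
σ'_f = 96.136 ≤ σ'_p = 171 kPa, so the clay remains overconsolidated and only the recompression index applies:
S_c = C_r·H/(1+e₀)·log₁₀(σ'_f/σ'_0) = 0.021×8/1.76×log₁₀(96.136/51.503)
    = 0.095455 × 0.27105 = 0.02587 m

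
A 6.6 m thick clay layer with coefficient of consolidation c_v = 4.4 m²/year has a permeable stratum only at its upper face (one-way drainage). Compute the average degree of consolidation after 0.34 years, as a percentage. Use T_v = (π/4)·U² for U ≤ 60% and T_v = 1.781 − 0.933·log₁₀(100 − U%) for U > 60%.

U ≈ 20.9 %

Drainage path length: H_d = H = 6.6 m (single drainage).
T_v = c_v·t/H_d² = 4.4×0.34/6.6² = 0.034343.
T_v = 0.034343 corresponds to the U ≤ 60% branch:
U = √(4T_v/π) = 0.2091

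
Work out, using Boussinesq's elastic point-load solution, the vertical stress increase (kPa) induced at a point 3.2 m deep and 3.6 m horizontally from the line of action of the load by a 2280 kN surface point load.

Boussinesq vertical stress below a point load on an elastic half-space:
Δσ_z = 3P/(2πz²) · [1 + (r/z)²]^(−5/2)
r/z = 3.6/3.2 = 1.125; [1+(r/z)²]^(−5/2) = 0.12943.
Δσ_z = 3×2280/(2π×3.2²) × 0.12943 = 106.31 × 0.12943 = 13.76 kPa

Δσ_z ≈ 13.8 kPa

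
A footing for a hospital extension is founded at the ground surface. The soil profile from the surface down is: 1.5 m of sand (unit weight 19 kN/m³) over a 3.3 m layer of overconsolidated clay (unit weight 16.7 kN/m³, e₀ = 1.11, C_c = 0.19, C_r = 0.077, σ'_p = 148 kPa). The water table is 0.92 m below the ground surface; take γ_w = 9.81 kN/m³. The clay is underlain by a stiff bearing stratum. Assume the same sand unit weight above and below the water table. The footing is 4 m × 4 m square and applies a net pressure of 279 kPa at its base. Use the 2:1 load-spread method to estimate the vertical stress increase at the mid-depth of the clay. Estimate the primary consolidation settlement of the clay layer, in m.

S_c ≈ 0.0663 m

Mid-depth of clay below the ground surface: z = 1.5 + 3.3/2 = 3.15 m.
Total vertical stress at mid-clay: σ_v = 19×1.5 + 16.7×1.65 = 56.055 kPa.
Pore pressure: u = 9.81×(3.15 − 0.92) = 21.876 kPa.
Initial effective stress: σ'_0 = σ_v − u = 56.055 − 21.876 = 34.179 kPa.
Stress increase at mid-clay by the 2:1 spreading method:
Δσ = qBL/((B+z)(L+z)) = 279×4×4/((4+3.15)(4+3.15)) = 87.32 kPa
Final effective stress: σ'_f = 34.179 + 87.32 = 121.5 kPa.
σ'_f = 121.5 ≤ σ'_p = 148 kPa, so the clay remains overconsolidated and only the recompression index applies:
S_c = C_r·H/(1+e₀)·log₁₀(σ'_f/σ'_0) = 0.077×3.3/2.11×log₁₀(121.5/34.179)
    = 0.12043 × 0.55082 = 0.06633 m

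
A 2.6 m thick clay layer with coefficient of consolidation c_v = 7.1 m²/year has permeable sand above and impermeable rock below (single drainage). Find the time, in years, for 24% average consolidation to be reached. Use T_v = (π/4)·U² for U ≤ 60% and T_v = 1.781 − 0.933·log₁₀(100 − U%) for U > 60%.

t ≈ 0.0431 years

Drainage path length: H_d = H = 2.6 m (single drainage).
U ≤ 60%: T_v = (π/4)·U² = (π/4)×0.24² = 0.045239.
t = T_v·H_d²/c_v = 0.045239×2.6²/7.1 = 0.04307 years.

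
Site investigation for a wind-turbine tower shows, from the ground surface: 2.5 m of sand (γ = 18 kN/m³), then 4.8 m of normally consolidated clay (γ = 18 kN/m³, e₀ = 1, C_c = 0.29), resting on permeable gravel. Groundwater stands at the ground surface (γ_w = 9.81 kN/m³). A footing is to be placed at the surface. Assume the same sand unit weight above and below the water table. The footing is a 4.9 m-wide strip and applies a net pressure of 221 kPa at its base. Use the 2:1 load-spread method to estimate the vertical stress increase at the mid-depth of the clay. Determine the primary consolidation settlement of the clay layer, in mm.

Mid-depth of clay below the ground surface: z = 2.5 + 4.8/2 = 4.9 m.
Total vertical stress at mid-clay: σ_v = 18×2.5 + 18×2.4 = 88.2 kPa.
Pore pressure: u = 9.81×(4.9 − 0) = 48.069 kPa.
Initial effective stress: σ'_0 = σ_v − u = 88.2 − 48.069 = 40.131 kPa.
Stress increase at mid-clay by the 2:1 spreading method:
Δσ = qB/(B+z) = 221×4.9/(4.9+4.9) = 110.5 kPa
Final effective stress: σ'_f = σ'_0 + Δσ = 40.131 + 110.5 = 150.63 kPa.
Normally consolidated clay, so the full stress increment lies on the virgin compression line:
S_c = C_c·H/(1+e₀)·log₁₀(σ'_f/σ'_0) = 0.29×4.8/(1+1)×log₁₀(150.63/40.131)
    = 0.696 × 0.57443 = 0.3998 m

S_c ≈ 400 mm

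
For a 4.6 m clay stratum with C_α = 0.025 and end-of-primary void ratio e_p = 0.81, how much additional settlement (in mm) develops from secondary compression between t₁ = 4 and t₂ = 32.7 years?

S_s ≈ 58 mm

Secondary compression: S_s = C_α·H/(1+e_p)·log₁₀(t₂/t₁)
S_s = 0.025×4.6/(1+0.81)×log₁₀(32.7/4)
    = 0.06354 × 0.9125 = 0.05798 m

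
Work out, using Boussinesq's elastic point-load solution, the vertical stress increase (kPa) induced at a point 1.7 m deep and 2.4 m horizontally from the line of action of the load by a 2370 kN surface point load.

Δσ_z ≈ 25.3 kPa

Boussinesq vertical stress below a point load on an elastic half-space:
Δσ_z = 3P/(2πz²) · [1 + (r/z)²]^(−5/2)
r/z = 2.4/1.7 = 1.4118; [1+(r/z)²]^(−5/2) = 0.064521.
Δσ_z = 3×2370/(2π×1.7²) × 0.064521 = 391.55 × 0.064521 = 25.26 kPa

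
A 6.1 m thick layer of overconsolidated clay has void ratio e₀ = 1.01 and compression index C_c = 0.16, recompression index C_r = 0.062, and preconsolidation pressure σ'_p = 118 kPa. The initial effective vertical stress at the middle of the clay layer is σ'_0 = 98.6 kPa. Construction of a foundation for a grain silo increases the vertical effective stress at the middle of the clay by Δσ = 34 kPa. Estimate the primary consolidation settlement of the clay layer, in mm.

Final effective stress: σ'_f = 98.6 + 34 = 132.6 kPa.
σ'_f = 132.6 > σ'_p = 118 kPa, so the stress path crosses the preconsolidation pressure — recompression up to σ'_p, then virgin compression beyond:
S_c = H/(1+e₀)·[C_r·log₁₀(σ'_p/σ'_0) + C_c·log₁₀(σ'_f/σ'_p)]
    = 6.1/2.01 × [0.062×log₁₀(118/98.6) + 0.16×log₁₀(132.6/118)]
    = 3.0348 × [0.0048363 + 0.0081058] = 0.03928 m

S_c ≈ 39.3 mm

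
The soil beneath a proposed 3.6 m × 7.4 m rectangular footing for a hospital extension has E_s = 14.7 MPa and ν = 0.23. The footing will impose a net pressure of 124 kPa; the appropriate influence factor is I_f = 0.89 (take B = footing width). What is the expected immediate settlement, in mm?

Immediate (elastic) settlement: S_e = q·B·(1−ν²)/E_s · I_f.
E_s = 14.7 MPa = 14700 kPa.
S_e = 124 × 3.6 × (1 − 0.23²) / 14700 × 0.89
    = 124 × 3.6 × 0.9471 / 14700 × 0.89
    = 0.0256 m = 25.6 mm

S_e ≈ 25.6 mm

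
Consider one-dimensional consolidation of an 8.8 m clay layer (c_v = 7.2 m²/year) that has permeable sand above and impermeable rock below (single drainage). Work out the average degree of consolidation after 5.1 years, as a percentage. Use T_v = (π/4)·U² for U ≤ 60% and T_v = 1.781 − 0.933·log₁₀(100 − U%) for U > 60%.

Drainage path length: H_d = H = 8.8 m (single drainage).
T_v = c_v·t/H_d² = 7.2×5.1/8.8² = 0.47417.
T_v = 0.47417 corresponds to the U > 60% branch:
U = 1 − 10^((1.781 − T_v)/0.933)/100 = 0.7484

U ≈ 74.8 %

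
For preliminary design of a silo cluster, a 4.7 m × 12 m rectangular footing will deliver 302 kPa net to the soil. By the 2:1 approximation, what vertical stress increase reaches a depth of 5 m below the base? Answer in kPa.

By the 2:1 method the load spreads at 1 horizontal : 2 vertical, so at depth z the loaded area has grown by z in each plan dimension:
Δσ = qBL/((B+z)(L+z)) = 302×4.7×12/((4.7+5)(12+5)) = 103.29 kPa

Δσ_z ≈ 103 kPa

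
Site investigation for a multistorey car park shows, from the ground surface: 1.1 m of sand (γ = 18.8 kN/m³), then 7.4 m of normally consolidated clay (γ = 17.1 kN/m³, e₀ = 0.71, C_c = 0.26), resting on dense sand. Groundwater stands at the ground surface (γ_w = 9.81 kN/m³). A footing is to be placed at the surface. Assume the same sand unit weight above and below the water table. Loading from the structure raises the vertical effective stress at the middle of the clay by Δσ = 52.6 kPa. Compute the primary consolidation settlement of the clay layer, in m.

S_c ≈ 0.433 m

Mid-depth of clay below the ground surface: z = 1.1 + 7.4/2 = 4.8 m.
Total vertical stress at mid-clay: σ_v = 18.8×1.1 + 17.1×3.7 = 83.95 kPa.
Pore pressure: u = 9.81×(4.8 − 0) = 47.088 kPa.
Initial effective stress: σ'_0 = σ_v − u = 83.95 − 47.088 = 36.862 kPa.
Final effective stress: σ'_f = σ'_0 + Δσ = 36.862 + 52.6 = 89.462 kPa.
Normally consolidated clay, so the full stress increment lies on the virgin compression line:
S_c = C_c·H/(1+e₀)·log₁₀(σ'_f/σ'_0) = 0.26×7.4/(1+0.71)×log₁₀(89.462/36.862)
    = 1.1251 × 0.38506 = 0.4332 m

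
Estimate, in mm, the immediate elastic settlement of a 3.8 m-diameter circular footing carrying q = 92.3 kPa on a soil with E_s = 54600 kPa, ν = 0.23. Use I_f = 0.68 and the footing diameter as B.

S_e ≈ 4.14 mm

Immediate (elastic) settlement: S_e = q·B·(1−ν²)/E_s · I_f.
S_e = 92.3 × 3.8 × (1 − 0.23²) / 54600 × 0.68
    = 92.3 × 3.8 × 0.9471 / 54600 × 0.68
    = 0.004137 m = 4.137 mm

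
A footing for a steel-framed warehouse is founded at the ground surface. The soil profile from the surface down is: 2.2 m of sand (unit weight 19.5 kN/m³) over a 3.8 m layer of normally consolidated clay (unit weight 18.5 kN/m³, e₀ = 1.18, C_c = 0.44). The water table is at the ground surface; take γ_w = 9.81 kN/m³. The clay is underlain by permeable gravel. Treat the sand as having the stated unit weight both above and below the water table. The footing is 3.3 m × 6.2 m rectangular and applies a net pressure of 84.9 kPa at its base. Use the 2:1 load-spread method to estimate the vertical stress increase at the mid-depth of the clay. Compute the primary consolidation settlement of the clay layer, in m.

S_c ≈ 0.157 m

Mid-depth of clay below the ground surface: z = 2.2 + 3.8/2 = 4.1 m.
Total vertical stress at mid-clay: σ_v = 19.5×2.2 + 18.5×1.9 = 78.05 kPa.
Pore pressure: u = 9.81×(4.1 − 0) = 40.221 kPa.
Initial effective stress: σ'_0 = σ_v − u = 78.05 − 40.221 = 37.829 kPa.
Stress increase at mid-clay by the 2:1 spreading method:
Δσ = qBL/((B+z)(L+z)) = 84.9×3.3×6.2/((3.3+4.1)(6.2+4.1)) = 22.79 kPa
Final effective stress: σ'_f = σ'_0 + Δσ = 37.829 + 22.79 = 60.619 kPa.
Normally consolidated clay, so the full stress increment lies on the virgin compression line:
S_c = C_c·H/(1+e₀)·log₁₀(σ'_f/σ'_0) = 0.44×3.8/(1+1.18)×log₁₀(60.619/37.829)
    = 0.76697 × 0.20478 = 0.1571 m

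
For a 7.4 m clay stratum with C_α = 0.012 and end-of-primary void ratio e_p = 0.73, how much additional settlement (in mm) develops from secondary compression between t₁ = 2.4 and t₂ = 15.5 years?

Secondary compression: S_s = C_α·H/(1+e_p)·log₁₀(t₂/t₁)
S_s = 0.012×7.4/(1+0.73)×log₁₀(15.5/2.4)
    = 0.05133 × 0.8101 = 0.04158 m

S_s ≈ 41.6 mm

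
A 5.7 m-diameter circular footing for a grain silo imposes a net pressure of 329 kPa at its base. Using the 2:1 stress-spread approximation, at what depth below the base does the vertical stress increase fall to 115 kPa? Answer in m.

z ≈ 3.94 m

2:1 spreading — at depth z the loaded area has grown by z in each plan dimension:
qD²/(D+z)² = Δσ_z ⇒ z = D(√(q/Δσ_z) − 1) = 5.7×(√(329/115) − 1) = 3.941 m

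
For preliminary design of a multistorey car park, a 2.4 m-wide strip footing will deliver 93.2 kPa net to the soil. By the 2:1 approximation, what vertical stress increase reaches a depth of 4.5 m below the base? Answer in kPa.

Δσ_z ≈ 32.4 kPa

By the 2:1 method the load spreads at 1 horizontal : 2 vertical, so at depth z the loaded area has grown by z in each plan dimension:
Δσ = qB/(B+z) = 93.2×2.4/(2.4+4.5) = 32.417 kPa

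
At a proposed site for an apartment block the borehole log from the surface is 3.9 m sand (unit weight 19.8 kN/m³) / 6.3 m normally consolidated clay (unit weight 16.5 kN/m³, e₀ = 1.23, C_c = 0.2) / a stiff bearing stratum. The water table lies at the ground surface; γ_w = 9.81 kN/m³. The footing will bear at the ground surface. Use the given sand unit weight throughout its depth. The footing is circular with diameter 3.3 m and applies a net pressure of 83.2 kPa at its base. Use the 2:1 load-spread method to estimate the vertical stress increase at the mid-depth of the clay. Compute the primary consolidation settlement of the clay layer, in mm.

Mid-depth of clay below the ground surface: z = 3.9 + 6.3/2 = 7.05 m.
Total vertical stress at mid-clay: σ_v = 19.8×3.9 + 16.5×3.15 = 129.19 kPa.
Pore pressure: u = 9.81×(7.05 − 0) = 69.16 kPa.
Initial effective stress: σ'_0 = σ_v − u = 129.19 − 69.16 = 60.03 kPa.
Stress increase at mid-clay by the 2:1 spreading method:
Δσ ≈ qD²/(D+z)² = 83.2×3.3²/(3.3+7.05)² = 8.4581 kPa
Final effective stress: σ'_f = σ'_0 + Δσ = 60.03 + 8.4581 = 68.488 kPa.
Normally consolidated clay, so the full stress increment lies on the virgin compression line:
S_c = C_c·H/(1+e₀)·log₁₀(σ'_f/σ'_0) = 0.2×6.3/(1+1.23)×log₁₀(68.488/60.03)
    = 0.56502 × 0.057246 = 0.03235 m

S_c ≈ 32.3 mm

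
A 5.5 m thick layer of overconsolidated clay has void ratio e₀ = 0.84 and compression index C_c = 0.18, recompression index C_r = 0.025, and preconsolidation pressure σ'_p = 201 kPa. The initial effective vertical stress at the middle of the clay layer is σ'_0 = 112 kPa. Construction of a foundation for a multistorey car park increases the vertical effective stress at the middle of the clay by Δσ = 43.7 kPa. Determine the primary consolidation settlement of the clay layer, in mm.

Final effective stress: σ'_f = 112 + 43.7 = 155.7 kPa.
σ'_f = 155.7 ≤ σ'_p = 201 kPa, so the clay remains overconsolidated and only the recompression index applies:
S_c = C_r·H/(1+e₀)·log₁₀(σ'_f/σ'_0) = 0.025×5.5/1.84×log₁₀(155.7/112)
    = 0.074728 × 0.14307 = 0.01069 m

S_c ≈ 10.7 mm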